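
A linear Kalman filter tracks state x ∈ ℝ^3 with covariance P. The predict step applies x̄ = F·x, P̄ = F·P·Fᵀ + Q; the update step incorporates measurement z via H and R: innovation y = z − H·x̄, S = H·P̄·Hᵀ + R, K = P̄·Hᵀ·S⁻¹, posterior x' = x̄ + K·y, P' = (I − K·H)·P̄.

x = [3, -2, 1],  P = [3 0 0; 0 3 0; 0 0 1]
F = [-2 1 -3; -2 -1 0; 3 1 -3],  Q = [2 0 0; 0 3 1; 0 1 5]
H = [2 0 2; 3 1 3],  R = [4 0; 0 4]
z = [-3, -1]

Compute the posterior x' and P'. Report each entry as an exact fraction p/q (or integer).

x' = [-15555/3266, -423/3266, 6611/1633]
P' = [20239/1633 8305/1633 -21926/1633; 8305/1633 12071/1633 -11118/1633; -21926/1633 -11118/1633 24768/1633]

x̄ = F·x = [-11, -4, 4]
P̄ = F·P·Fᵀ + Q = [26 9 -6; 9 18 -20; -6 -20 44]
y = z − H·x̄ = [11, 24]
S = H·P̄·Hᵀ + R = [236 326; 326 478]
K = P̄·Hᵀ·S⁻¹ = [-1687/3266 811/1633; -2813/3266 908/1633; 1421/1633 -648/1633]
x' = x̄ + K·y = [-15555/3266, -423/3266, 6611/1633]
P' = (I − K·H)·P̄ = [20239/1633 8305/1633 -21926/1633; 8305/1633 12071/1633 -11118/1633; -21926/1633 -11118/1633 24768/1633]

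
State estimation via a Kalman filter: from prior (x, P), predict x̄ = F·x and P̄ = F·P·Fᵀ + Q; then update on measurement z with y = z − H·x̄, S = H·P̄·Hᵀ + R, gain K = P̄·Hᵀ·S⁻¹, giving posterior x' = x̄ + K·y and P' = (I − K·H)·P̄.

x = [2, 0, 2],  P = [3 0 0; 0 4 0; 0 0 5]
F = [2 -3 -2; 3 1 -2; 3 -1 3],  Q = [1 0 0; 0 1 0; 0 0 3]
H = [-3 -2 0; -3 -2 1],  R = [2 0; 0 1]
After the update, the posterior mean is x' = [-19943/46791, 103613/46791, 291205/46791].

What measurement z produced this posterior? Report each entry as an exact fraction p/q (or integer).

z = [-3, 3]

x̄ = F·x = [0, 2, 12]
P̄ = F·P·Fᵀ + Q = [69 26 0; 26 52 -7; 0 -7 79]
S = H·P̄·Hᵀ + R = [1143 1155; 1155 1249]
K = P̄·Hᵀ·S⁻¹ = [-12173/46791 518/15597; -9023/93582 -1939/31194; -89929/93582 30043/31194]
x' − x̄ = [-19943/46791, 10031/46791, -270287/46791] = K·y
y = (KᵀK)⁻¹·Kᵀ·(x' − x̄) = [1, -5]
z = y + H·x̄ = [1, -5] + [-4, 8] = [-3, 3]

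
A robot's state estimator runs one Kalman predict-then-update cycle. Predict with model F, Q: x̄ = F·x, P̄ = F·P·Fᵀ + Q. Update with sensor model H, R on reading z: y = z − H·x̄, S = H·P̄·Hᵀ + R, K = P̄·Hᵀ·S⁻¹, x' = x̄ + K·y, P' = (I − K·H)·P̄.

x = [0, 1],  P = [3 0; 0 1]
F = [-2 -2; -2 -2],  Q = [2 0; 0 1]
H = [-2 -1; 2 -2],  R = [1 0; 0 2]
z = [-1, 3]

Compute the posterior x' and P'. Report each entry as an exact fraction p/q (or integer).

x' = [40/53, -29/53]
P' = [42/265 4/265; 4/265 317/1060]

x̄ = F·x = [-2, -2]
P̄ = F·P·Fᵀ + Q = [18 16; 16 17]
y = z − H·x̄ = [-7, 3]
S = H·P̄·Hᵀ + R = [154 -6; -6 14]
K = P̄·Hᵀ·S⁻¹ = [-88/265 38/265; -349/1060 -301/1060]
x' = x̄ + K·y = [40/53, -29/53]
P' = (I − K·H)·P̄ = [42/265 4/265; 4/265 317/1060]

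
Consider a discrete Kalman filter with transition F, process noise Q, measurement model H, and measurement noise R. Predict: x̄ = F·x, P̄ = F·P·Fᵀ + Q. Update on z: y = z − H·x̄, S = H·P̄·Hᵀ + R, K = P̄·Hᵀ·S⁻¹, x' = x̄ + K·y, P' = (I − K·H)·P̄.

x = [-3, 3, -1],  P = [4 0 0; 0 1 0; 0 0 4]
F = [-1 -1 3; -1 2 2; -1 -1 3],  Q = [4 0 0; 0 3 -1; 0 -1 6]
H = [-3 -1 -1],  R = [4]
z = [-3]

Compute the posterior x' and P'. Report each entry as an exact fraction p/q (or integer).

x' = [-1189/935, 1517/187, -249/187]
P' = [1271/935 -390/187 -211/187; -390/187 1669/187 -395/187; -211/187 -395/187 1184/187]

x̄ = F·x = [-3, 7, -3]
P̄ = F·P·Fᵀ + Q = [45 26 41; 26 27 25; 41 25 47]
y = z − H·x̄ = [-8]
S = H·P̄·Hᵀ + R = [935]
K = P̄·Hᵀ·S⁻¹ = [-202/935; -26/187; -39/187]
x' = x̄ + K·y = [-1189/935, 1517/187, -249/187]
P' = (I − K·H)·P̄ = [1271/935 -390/187 -211/187; -390/187 1669/187 -395/187; -211/187 -395/187 1184/187]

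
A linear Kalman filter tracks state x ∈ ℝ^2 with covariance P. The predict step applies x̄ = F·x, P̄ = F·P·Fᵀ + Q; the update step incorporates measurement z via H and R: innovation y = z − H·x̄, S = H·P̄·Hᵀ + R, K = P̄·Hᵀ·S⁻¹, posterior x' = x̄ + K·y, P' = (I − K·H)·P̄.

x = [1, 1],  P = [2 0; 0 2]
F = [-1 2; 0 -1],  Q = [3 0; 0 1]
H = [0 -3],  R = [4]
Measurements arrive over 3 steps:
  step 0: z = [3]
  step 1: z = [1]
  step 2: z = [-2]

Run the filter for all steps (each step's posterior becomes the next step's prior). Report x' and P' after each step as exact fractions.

step 0: x' = [1, -1], P' = [259/31 -16/31; -16/31 12/31]
step 1: x' = [-1053/511, -5/511], P' = [7184/511 -160/511; -160/511 172/511]
step 2: x' = [13739/8191, 4118/8191], P' = [156541/8191 -2016/8191; -2016/8191 2732/8191]

step 0: x̄ = F·x = [1, -1]
step 0: P̄ = F·P·Fᵀ + Q = [13 -4; -4 3]
step 0: y = z − H·x̄ = [0]
step 0: S = H·P̄·Hᵀ + R = [31]
step 0: K = P̄·Hᵀ·S⁻¹ = [12/31; -9/31]
step 0: x' = x̄ + K·y = [1, -1]
step 0: P' = (I − K·H)·P̄ = [259/31 -16/31; -16/31 12/31]
step 1: x̄ = F·x = [-3, 1]
step 1: P̄ = F·P·Fᵀ + Q = [464/31 -40/31; -40/31 43/31]
step 1: y = z − H·x̄ = [4]
step 1: S = H·P̄·Hᵀ + R = [511/31]
step 1: K = P̄·Hᵀ·S⁻¹ = [120/511; -129/511]
step 1: x' = x̄ + K·y = [-1053/511, -5/511]
step 1: P' = (I − K·H)·P̄ = [7184/511 -160/511; -160/511 172/511]
step 2: x̄ = F·x = [149/73, 5/511]
step 2: P̄ = F·P·Fᵀ + Q = [1435/73 -72/73; -72/73 683/511]
step 2: y = z − H·x̄ = [-1007/511]
step 2: S = H·P̄·Hᵀ + R = [8191/511]
step 2: K = P̄·Hᵀ·S⁻¹ = [1512/8191; -2049/8191]
step 2: x' = x̄ + K·y = [13739/8191, 4118/8191]
step 2: P' = (I − K·H)·P̄ = [156541/8191 -2016/8191; -2016/8191 2732/8191]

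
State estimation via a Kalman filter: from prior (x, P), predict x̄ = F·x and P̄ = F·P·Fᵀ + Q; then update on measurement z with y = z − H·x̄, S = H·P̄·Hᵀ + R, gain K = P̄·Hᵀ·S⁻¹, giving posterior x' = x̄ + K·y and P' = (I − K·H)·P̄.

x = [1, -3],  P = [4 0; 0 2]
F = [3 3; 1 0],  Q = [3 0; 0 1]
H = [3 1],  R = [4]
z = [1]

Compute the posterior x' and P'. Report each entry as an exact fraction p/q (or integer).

x' = [-5/11, 74/33]
P' = [41/66 -125/198; -125/198 1289/594]

x̄ = F·x = [-6, 1]
P̄ = F·P·Fᵀ + Q = [57 12; 12 5]
y = z − H·x̄ = [18]
S = H·P̄·Hᵀ + R = [594]
K = P̄·Hᵀ·S⁻¹ = [61/198; 41/594]
x' = x̄ + K·y = [-5/11, 74/33]
P' = (I − K·H)·P̄ = [41/66 -125/198; -125/198 1289/594]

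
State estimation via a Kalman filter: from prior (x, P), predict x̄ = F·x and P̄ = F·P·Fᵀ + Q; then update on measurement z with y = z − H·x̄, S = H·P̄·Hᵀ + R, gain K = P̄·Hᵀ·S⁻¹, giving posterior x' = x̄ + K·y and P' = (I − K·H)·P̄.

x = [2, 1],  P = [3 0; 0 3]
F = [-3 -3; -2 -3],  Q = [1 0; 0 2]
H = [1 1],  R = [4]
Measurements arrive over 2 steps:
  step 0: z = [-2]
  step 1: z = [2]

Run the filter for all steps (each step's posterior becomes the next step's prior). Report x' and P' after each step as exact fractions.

step 0: x' = [-31/19, -63/95], P' = [45/19 -5/19; -5/19 197/95]
step 1: x' = [19041/11882, 8575/11882], P' = [27171/11882 -2407/11882; -2407/11882 23651/11882]

step 0: x̄ = F·x = [-9, -7]
step 0: P̄ = F·P·Fᵀ + Q = [55 45; 45 41]
step 0: y = z − H·x̄ = [14]
step 0: S = H·P̄·Hᵀ + R = [190]
step 0: K = P̄·Hᵀ·S⁻¹ = [10/19; 43/95]
step 0: x' = x̄ + K·y = [-31/19, -63/95]
step 0: P' = (I − K·H)·P̄ = [45/19 -5/19; -5/19 197/95]
step 1: x̄ = F·x = [654/95, 499/95]
step 1: P̄ = F·P·Fᵀ + Q = [3443/95 2748/95; 2748/95 2563/95]
step 1: y = z − H·x̄ = [-963/95]
step 1: S = H·P̄·Hᵀ + R = [11882/95]
step 1: K = P̄·Hᵀ·S⁻¹ = [6191/11882; 5311/11882]
step 1: x' = x̄ + K·y = [19041/11882, 8575/11882]
step 1: P' = (I − K·H)·P̄ = [27171/11882 -2407/11882; -2407/11882 23651/11882]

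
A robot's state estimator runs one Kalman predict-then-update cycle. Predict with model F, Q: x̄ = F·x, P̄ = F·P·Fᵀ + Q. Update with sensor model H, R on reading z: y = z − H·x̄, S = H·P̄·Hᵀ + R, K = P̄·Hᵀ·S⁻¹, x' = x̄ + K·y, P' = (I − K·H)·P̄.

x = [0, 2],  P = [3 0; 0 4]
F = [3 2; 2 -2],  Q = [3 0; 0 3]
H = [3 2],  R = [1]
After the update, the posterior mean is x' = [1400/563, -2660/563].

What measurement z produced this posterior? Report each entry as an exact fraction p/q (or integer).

z = [-2]

x̄ = F·x = [4, -4]
P̄ = F·P·Fᵀ + Q = [46 2; 2 31]
S = H·P̄·Hᵀ + R = [563]
K = P̄·Hᵀ·S⁻¹ = [142/563; 68/563]
x' − x̄ = [-852/563, -408/563] = K·y
y = (KᵀK)⁻¹·Kᵀ·(x' − x̄) = [-6]
z = y + H·x̄ = [-6] + [4] = [-2]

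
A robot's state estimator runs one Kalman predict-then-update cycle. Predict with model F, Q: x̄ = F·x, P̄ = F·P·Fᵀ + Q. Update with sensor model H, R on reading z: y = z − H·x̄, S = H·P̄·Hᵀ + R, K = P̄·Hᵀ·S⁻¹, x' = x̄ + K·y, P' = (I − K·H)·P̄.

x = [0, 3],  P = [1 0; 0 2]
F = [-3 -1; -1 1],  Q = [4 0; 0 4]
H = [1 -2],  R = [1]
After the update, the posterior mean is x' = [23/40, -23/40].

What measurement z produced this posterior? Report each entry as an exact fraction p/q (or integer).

z = [2]

x̄ = F·x = [-3, 3]
P̄ = F·P·Fᵀ + Q = [15 1; 1 7]
S = H·P̄·Hᵀ + R = [40]
K = P̄·Hᵀ·S⁻¹ = [13/40; -13/40]
x' − x̄ = [143/40, -143/40] = K·y
y = (KᵀK)⁻¹·Kᵀ·(x' − x̄) = [11]
z = y + H·x̄ = [11] + [-9] = [2]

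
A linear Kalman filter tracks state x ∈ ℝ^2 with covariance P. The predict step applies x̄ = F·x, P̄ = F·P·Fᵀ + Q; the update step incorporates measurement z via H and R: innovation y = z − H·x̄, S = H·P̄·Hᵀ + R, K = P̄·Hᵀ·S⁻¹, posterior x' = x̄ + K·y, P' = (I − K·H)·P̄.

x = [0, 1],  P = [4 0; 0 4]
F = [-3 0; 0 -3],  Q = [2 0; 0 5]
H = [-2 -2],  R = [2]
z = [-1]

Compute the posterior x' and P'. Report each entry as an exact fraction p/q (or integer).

x' = [266/159, -190/159]
P' = [3154/159 -3116/159; -3116/159 3157/159]

x̄ = F·x = [0, -3]
P̄ = F·P·Fᵀ + Q = [38 0; 0 41]
y = z − H·x̄ = [-7]
S = H·P̄·Hᵀ + R = [318]
K = P̄·Hᵀ·S⁻¹ = [-38/159; -41/159]
x' = x̄ + K·y = [266/159, -190/159]
P' = (I − K·H)·P̄ = [3154/159 -3116/159; -3116/159 3157/159]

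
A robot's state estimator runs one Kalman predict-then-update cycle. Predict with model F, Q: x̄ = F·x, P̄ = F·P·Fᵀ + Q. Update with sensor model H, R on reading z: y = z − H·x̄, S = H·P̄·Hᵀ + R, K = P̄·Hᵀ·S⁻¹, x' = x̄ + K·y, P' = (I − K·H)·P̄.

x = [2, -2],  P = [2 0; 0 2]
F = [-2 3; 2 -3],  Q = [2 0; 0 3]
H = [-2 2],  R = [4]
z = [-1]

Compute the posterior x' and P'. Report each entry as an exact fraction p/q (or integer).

x' = [7/110, -1/4]
P' = [82/55 1; 1 3/2]

x̄ = F·x = [-10, 10]
P̄ = F·P·Fᵀ + Q = [28 -26; -26 29]
y = z − H·x̄ = [-41]
S = H·P̄·Hᵀ + R = [440]
K = P̄·Hᵀ·S⁻¹ = [-27/110; 1/4]
x' = x̄ + K·y = [7/110, -1/4]
P' = (I − K·H)·P̄ = [82/55 1; 1 3/2]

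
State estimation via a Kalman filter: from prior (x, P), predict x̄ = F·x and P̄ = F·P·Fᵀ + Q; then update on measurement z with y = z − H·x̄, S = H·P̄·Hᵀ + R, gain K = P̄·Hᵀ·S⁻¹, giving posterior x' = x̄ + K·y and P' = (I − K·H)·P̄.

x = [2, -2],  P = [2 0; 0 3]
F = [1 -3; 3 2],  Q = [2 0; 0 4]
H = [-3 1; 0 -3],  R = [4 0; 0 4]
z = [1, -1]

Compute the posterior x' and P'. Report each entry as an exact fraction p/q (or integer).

x̄ = F·x = [8, 2]
P̄ = F·P·Fᵀ + Q = [31 -12; -12 34]
y = z − H·x̄ = [23, 5]
S = H·P̄·Hᵀ + R = [389 -210; -210 310]
K = P̄·Hᵀ·S⁻¹ = [-2499/7649 -4023/38245; 28/7649 -12489/38245]
x' = x̄ + K·y = [-308/7649, 3453/7649]
P' = (I − K·H)·P̄ = [18448/38245 5364/38245; 5364/38245 16652/38245]

x' = [-308/7649, 3453/7649]
P' = [18448/38245 5364/38245; 5364/38245 16652/38245]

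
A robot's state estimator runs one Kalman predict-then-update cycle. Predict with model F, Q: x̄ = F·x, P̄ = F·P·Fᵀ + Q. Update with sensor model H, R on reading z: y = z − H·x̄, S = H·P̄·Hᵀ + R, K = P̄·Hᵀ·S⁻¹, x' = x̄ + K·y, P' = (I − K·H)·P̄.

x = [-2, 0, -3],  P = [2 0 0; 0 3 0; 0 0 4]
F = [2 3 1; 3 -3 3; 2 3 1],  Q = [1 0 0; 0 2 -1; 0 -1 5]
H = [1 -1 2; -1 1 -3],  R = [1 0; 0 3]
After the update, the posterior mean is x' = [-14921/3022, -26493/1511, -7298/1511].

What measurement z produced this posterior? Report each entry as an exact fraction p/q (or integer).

x̄ = F·x = [-7, -15, -7]
P̄ = F·P·Fᵀ + Q = [40 -3 39; -3 83 -4; 39 -4 44]
S = H·P̄·Hᵀ + R = [478 -608; -608 786]
K = P̄·Hᵀ·S⁻¹ = [-1087/3022 -728/1511; -3575/1511 -2577/1511; -1717/3022 -2001/3022]
x' − x̄ = [6233/3022, -3828/1511, 3279/1511] = K·y
y = (KᵀK)⁻¹·Kᵀ·(x' − x̄) = [9, -11]
z = y + H·x̄ = [9, -11] + [-6, 13] = [3, 2]

z = [3, 2]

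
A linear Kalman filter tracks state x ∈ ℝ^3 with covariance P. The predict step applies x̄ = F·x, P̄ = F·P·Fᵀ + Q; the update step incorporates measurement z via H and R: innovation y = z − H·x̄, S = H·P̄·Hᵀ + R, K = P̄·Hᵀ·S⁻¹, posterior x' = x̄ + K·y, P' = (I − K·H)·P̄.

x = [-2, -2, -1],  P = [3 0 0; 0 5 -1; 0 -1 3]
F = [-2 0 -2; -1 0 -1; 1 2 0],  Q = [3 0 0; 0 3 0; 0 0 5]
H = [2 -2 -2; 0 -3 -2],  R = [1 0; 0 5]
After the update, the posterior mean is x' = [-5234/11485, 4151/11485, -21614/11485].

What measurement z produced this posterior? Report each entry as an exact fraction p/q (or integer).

z = [2, 3]

x̄ = F·x = [6, 3, -6]
P̄ = F·P·Fᵀ + Q = [27 12 -2; 12 9 -1; -2 -1 28]
S = H·P̄·Hᵀ + R = [169 92; 92 186]
K = P̄·Hᵀ·S⁻¹ = [4634/11485 -4268/11485; 1894/11485 -4961/22970; -2956/11485 -3621/22970]
x' − x̄ = [-74144/11485, -30304/11485, 47296/11485] = K·y
y = (KᵀK)⁻¹·Kᵀ·(x' − x̄) = [-16, 0]
z = y + H·x̄ = [-16, 0] + [18, 3] = [2, 3]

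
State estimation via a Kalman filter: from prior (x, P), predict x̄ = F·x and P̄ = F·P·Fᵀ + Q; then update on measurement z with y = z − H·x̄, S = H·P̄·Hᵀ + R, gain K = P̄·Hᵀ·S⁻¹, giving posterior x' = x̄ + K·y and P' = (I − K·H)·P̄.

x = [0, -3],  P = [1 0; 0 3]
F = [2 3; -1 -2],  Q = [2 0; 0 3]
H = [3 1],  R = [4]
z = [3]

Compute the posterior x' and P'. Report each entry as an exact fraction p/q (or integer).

x' = [123/197, 126/197]
P' = [260/197 -464/197; -464/197 1216/197]

x̄ = F·x = [-9, 6]
P̄ = F·P·Fᵀ + Q = [33 -20; -20 16]
y = z − H·x̄ = [24]
S = H·P̄·Hᵀ + R = [197]
K = P̄·Hᵀ·S⁻¹ = [79/197; -44/197]
x' = x̄ + K·y = [123/197, 126/197]
P' = (I − K·H)·P̄ = [260/197 -464/197; -464/197 1216/197]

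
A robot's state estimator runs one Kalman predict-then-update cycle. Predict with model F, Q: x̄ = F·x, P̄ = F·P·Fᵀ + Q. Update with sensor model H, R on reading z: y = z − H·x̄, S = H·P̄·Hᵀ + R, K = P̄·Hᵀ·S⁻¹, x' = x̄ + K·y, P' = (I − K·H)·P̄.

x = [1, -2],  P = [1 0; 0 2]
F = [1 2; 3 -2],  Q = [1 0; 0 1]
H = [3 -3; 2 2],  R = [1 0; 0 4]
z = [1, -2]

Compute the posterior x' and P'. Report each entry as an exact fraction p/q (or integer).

x' = [-121/457, -3397/5941]
P' = [120/457 95/457; 95/457 1568/5941]

x̄ = F·x = [-3, 7]
P̄ = F·P·Fᵀ + Q = [10 -5; -5 18]
y = z − H·x̄ = [31, -10]
S = H·P̄·Hᵀ + R = [343 -48; -48 76]
K = P̄·Hᵀ·S⁻¹ = [75/457 215/914; -999/5941 2803/11882]
x' = x̄ + K·y = [-121/457, -3397/5941]
P' = (I − K·H)·P̄ = [120/457 95/457; 95/457 1568/5941]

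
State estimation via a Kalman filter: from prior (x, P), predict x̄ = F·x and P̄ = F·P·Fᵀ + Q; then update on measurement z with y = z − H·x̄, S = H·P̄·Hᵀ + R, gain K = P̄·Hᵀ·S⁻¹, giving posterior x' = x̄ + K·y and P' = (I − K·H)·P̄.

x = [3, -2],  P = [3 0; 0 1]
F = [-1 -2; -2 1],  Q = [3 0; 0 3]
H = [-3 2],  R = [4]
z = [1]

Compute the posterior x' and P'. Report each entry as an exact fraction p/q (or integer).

x̄ = F·x = [1, -8]
P̄ = F·P·Fᵀ + Q = [10 4; 4 16]
y = z − H·x̄ = [20]
S = H·P̄·Hᵀ + R = [110]
K = P̄·Hᵀ·S⁻¹ = [-1/5; 2/11]
x' = x̄ + K·y = [-3, -48/11]
P' = (I − K·H)·P̄ = [28/5 8; 8 136/11]

x' = [-3, -48/11]
P' = [28/5 8; 8 136/11]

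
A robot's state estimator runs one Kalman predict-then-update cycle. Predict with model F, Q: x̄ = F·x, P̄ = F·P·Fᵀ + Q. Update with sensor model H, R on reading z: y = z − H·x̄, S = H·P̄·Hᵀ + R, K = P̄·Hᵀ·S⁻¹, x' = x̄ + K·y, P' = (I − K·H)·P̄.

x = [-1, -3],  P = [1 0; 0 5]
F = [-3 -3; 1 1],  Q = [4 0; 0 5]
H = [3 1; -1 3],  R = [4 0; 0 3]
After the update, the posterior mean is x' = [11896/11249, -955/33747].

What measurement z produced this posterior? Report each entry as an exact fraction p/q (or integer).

x̄ = F·x = [12, -4]
P̄ = F·P·Fᵀ + Q = [58 -18; -18 11]
S = H·P̄·Hᵀ + R = [429 -285; -285 268]
K = P̄·Hᵀ·S⁻¹ = [3296/11249 -1196/11249; 3011/33747 3208/11249]
x' − x̄ = [-123092/11249, 134033/33747] = K·y
y = (KᵀK)⁻¹·Kᵀ·(x' − x̄) = [-29, 23]
z = y + H·x̄ = [-29, 23] + [32, -24] = [3, -1]

z = [3, -1]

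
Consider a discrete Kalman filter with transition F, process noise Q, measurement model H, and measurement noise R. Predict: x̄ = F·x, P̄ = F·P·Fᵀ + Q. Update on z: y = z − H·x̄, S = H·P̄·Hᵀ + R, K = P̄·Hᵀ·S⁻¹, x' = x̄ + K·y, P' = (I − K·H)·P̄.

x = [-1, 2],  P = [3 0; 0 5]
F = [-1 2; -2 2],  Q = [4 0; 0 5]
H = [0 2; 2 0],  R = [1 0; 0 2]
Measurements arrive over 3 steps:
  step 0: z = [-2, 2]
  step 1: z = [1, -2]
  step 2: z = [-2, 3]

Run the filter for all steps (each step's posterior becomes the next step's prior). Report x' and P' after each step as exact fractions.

step 0: x' = [885/929, -870/929], P' = [1319/2787 26/2787; 26/2787 683/2787]
step 1: x' = [-96203/89423, 369780/983653], P' = [40633/89423 474/89423; 474/89423 237669/983653]
step 2: x' = [498403610/344275623, -300158336/344275623], P' = [156415823/344275623 1813318/344275623; 1813318/344275623 83167295/344275623]

step 0: x̄ = F·x = [5, 6]
step 0: P̄ = F·P·Fᵀ + Q = [27 26; 26 37]
step 0: y = z − H·x̄ = [-14, -8]
step 0: S = H·P̄·Hᵀ + R = [149 104; 104 110]
step 0: K = P̄·Hᵀ·S⁻¹ = [52/2787 1319/2787; 1366/2787 26/2787]
step 0: x' = x̄ + K·y = [885/929, -870/929]
step 0: P' = (I − K·H)·P̄ = [1319/2787 26/2787; 26/2787 683/2787]
step 1: x̄ = F·x = [-2625/929, -3510/929]
step 1: P̄ = F·P·Fᵀ + Q = [15095/2787 1738/929; 1738/929 7245/929]
step 1: y = z − H·x̄ = [7949/929, 3392/929]
step 1: S = H·P̄·Hᵀ + R = [29909/929 6952/929; 6952/929 65954/2787]
step 1: K = P̄·Hᵀ·S⁻¹ = [948/89423 40633/89423; 475338/983653 474/89423]
step 1: x' = x̄ + K·y = [-96203/89423, 369780/983653]
step 1: P' = (I − K·H)·P̄ = [40633/89423 474/89423; 474/89423 237669/983653]
step 2: x̄ = F·x = [1797793/983653, 2856026/983653]
step 2: P̄ = F·P·Fᵀ + Q = [5311395/983653 1813318/983653; 1813318/983653 7615081/983653]
step 2: y = z − H·x̄ = [-7679358/983653, -644627/983653]
step 2: S = H·P̄·Hᵀ + R = [31443977/983653 7253272/983653; 7253272/983653 23212886/983653]
step 2: K = P̄·Hᵀ·S⁻¹ = [3626636/344275623 156415823/344275623; 166334590/344275623 1813318/344275623]
step 2: x' = x̄ + K·y = [498403610/344275623, -300158336/344275623]
step 2: P' = (I − K·H)·P̄ = [156415823/344275623 1813318/344275623; 1813318/344275623 83167295/344275623]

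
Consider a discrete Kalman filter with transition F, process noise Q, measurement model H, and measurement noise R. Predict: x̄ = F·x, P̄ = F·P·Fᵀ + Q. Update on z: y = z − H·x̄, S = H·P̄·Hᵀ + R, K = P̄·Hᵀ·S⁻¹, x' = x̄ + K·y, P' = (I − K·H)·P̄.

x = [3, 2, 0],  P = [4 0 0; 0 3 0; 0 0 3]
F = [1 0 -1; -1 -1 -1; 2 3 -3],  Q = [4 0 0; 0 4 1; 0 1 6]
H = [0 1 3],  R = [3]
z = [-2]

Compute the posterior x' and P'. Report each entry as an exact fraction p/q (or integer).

x' = [327/659, -3064/659, 615/659]
P' = [4749/659 -309/659 153/659; -309/659 9177/659 -3066/659; 153/659 -3066/659 1243/659]

x̄ = F·x = [3, -5, 12]
P̄ = F·P·Fᵀ + Q = [11 -1 17; -1 14 -7; 17 -7 76]
y = z − H·x̄ = [-33]
S = H·P̄·Hᵀ + R = [659]
K = P̄·Hᵀ·S⁻¹ = [50/659; -7/659; 221/659]
x' = x̄ + K·y = [327/659, -3064/659, 615/659]
P' = (I − K·H)·P̄ = [4749/659 -309/659 153/659; -309/659 9177/659 -3066/659; 153/659 -3066/659 1243/659]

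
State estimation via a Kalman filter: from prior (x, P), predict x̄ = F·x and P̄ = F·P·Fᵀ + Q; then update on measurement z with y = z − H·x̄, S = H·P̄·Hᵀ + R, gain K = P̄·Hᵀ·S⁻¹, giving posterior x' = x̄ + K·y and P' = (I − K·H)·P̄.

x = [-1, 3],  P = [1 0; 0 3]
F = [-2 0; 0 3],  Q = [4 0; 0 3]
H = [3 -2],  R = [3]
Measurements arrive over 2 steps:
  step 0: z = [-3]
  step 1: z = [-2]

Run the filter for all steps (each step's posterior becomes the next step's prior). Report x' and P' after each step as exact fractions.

step 0: x' = [202/65, 81/13], P' = [328/65 96/13; 96/13 150/13]
step 1: x' = [29804/25561, 72023/25561], P' = [55380/25561 77832/25561; 77832/25561 128013/25561]

step 0: x̄ = F·x = [2, 9]
step 0: P̄ = F·P·Fᵀ + Q = [8 0; 0 30]
step 0: y = z − H·x̄ = [9]
step 0: S = H·P̄·Hᵀ + R = [195]
step 0: K = P̄·Hᵀ·S⁻¹ = [8/65; -4/13]
step 0: x' = x̄ + K·y = [202/65, 81/13]
step 0: P' = (I − K·H)·P̄ = [328/65 96/13; 96/13 150/13]
step 1: x̄ = F·x = [-404/65, 243/13]
step 1: P̄ = F·P·Fᵀ + Q = [1572/65 -576/13; -576/13 1389/13]
step 1: y = z − H·x̄ = [3512/65]
step 1: S = H·P̄·Hᵀ + R = [76683/65]
step 1: K = P̄·Hᵀ·S⁻¹ = [3492/25561; -7510/25561]
step 1: x' = x̄ + K·y = [29804/25561, 72023/25561]
step 1: P' = (I − K·H)·P̄ = [55380/25561 77832/25561; 77832/25561 128013/25561]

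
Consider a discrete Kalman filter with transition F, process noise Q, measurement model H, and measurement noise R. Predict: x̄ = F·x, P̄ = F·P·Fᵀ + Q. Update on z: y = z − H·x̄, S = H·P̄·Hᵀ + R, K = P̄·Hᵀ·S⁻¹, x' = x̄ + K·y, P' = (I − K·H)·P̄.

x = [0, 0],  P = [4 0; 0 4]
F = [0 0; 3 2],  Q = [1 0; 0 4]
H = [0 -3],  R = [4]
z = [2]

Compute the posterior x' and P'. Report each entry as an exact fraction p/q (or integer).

x' = [0, -84/127]
P' = [1 0; 0 56/127]

x̄ = F·x = [0, 0]
P̄ = F·P·Fᵀ + Q = [1 0; 0 56]
y = z − H·x̄ = [2]
S = H·P̄·Hᵀ + R = [508]
K = P̄·Hᵀ·S⁻¹ = [0; -42/127]
x' = x̄ + K·y = [0, -84/127]
P' = (I − K·H)·P̄ = [1 0; 0 56/127]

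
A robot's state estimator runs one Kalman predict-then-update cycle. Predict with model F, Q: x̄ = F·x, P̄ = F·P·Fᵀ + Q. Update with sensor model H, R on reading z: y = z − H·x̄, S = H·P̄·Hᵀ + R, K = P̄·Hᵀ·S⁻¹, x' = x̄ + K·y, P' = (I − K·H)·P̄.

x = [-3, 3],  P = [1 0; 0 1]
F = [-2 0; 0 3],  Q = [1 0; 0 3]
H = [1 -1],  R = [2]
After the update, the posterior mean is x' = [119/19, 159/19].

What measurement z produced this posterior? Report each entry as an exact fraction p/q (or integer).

z = [-2]

x̄ = F·x = [6, 9]
P̄ = F·P·Fᵀ + Q = [5 0; 0 12]
S = H·P̄·Hᵀ + R = [19]
K = P̄·Hᵀ·S⁻¹ = [5/19; -12/19]
x' − x̄ = [5/19, -12/19] = K·y
y = (KᵀK)⁻¹·Kᵀ·(x' − x̄) = [1]
z = y + H·x̄ = [1] + [-3] = [-2]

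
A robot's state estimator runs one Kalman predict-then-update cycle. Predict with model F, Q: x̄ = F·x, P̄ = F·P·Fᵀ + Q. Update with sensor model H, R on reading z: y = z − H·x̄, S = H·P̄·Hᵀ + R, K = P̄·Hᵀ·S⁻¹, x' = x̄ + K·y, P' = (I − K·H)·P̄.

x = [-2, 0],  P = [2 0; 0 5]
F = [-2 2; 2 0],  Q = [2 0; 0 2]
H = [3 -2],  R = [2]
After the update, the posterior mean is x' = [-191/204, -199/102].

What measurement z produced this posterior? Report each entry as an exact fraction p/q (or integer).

z = [1]

x̄ = F·x = [4, -4]
P̄ = F·P·Fᵀ + Q = [30 -8; -8 10]
S = H·P̄·Hᵀ + R = [408]
K = P̄·Hᵀ·S⁻¹ = [53/204; -11/102]
x' − x̄ = [-1007/204, 209/102] = K·y
y = (KᵀK)⁻¹·Kᵀ·(x' − x̄) = [-19]
z = y + H·x̄ = [-19] + [20] = [1]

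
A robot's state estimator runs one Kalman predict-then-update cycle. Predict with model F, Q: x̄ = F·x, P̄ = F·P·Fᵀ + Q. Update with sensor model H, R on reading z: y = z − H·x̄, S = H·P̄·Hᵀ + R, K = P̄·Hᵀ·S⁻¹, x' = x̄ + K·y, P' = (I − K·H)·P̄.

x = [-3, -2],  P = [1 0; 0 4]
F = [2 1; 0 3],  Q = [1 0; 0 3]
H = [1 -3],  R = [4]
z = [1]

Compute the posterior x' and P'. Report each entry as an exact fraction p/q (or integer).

x' = [-2093/292, -807/292]
P' = [1899/292 669/292; 669/292 363/292]

x̄ = F·x = [-8, -6]
P̄ = F·P·Fᵀ + Q = [9 12; 12 39]
y = z − H·x̄ = [-9]
S = H·P̄·Hᵀ + R = [292]
K = P̄·Hᵀ·S⁻¹ = [-27/292; -105/292]
x' = x̄ + K·y = [-2093/292, -807/292]
P' = (I − K·H)·P̄ = [1899/292 669/292; 669/292 363/292]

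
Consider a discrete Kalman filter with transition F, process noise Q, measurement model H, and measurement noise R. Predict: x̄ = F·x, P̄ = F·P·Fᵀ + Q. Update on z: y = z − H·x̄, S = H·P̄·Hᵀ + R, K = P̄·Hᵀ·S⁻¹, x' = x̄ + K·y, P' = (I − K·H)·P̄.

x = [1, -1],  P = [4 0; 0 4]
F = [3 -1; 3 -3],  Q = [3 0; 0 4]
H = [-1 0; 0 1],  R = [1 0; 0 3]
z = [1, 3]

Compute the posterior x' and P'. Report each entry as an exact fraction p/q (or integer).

x' = [-921/1172, 798/293]
P' = [1093/1172 36/293; 36/293 780/293]

x̄ = F·x = [4, 6]
P̄ = F·P·Fᵀ + Q = [43 48; 48 76]
y = z − H·x̄ = [5, -3]
S = H·P̄·Hᵀ + R = [44 -48; -48 79]
K = P̄·Hᵀ·S⁻¹ = [-1093/1172 12/293; -36/293 260/293]
x' = x̄ + K·y = [-921/1172, 798/293]
P' = (I − K·H)·P̄ = [1093/1172 36/293; 36/293 780/293]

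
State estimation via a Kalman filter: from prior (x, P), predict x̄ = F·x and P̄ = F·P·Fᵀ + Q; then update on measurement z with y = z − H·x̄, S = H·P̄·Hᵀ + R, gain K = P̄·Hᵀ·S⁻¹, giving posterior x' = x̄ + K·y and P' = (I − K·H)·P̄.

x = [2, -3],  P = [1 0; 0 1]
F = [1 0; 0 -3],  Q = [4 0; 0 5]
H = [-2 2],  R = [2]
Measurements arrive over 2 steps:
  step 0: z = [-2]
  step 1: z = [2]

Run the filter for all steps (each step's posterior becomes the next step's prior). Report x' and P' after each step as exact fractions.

step 0: x̄ = F·x = [2, 9]
step 0: P̄ = F·P·Fᵀ + Q = [5 0; 0 14]
step 0: y = z − H·x̄ = [-16]
step 0: S = H·P̄·Hᵀ + R = [78]
step 0: K = P̄·Hᵀ·S⁻¹ = [-5/39; 14/39]
step 0: x' = x̄ + K·y = [158/39, 127/39]
step 0: P' = (I − K·H)·P̄ = [145/39 140/39; 140/39 154/39]
step 1: x̄ = F·x = [158/39, -127/13]
step 1: P̄ = F·P·Fᵀ + Q = [301/39 -140/13; -140/13 527/13]
step 1: y = z − H·x̄ = [1156/39]
step 1: S = H·P̄·Hᵀ + R = [10966/39]
step 1: K = P̄·Hᵀ·S⁻¹ = [-721/5483; 2001/5483]
step 1: x' = x̄ + K·y = [842/5483, 5747/5483]
step 1: P' = (I − K·H)·P̄ = [15659/5483 14938/5483; 14938/5483 16939/5483]

step 0: x' = [158/39, 127/39], P' = [145/39 140/39; 140/39 154/39]
step 1: x' = [842/5483, 5747/5483], P' = [15659/5483 14938/5483; 14938/5483 16939/5483]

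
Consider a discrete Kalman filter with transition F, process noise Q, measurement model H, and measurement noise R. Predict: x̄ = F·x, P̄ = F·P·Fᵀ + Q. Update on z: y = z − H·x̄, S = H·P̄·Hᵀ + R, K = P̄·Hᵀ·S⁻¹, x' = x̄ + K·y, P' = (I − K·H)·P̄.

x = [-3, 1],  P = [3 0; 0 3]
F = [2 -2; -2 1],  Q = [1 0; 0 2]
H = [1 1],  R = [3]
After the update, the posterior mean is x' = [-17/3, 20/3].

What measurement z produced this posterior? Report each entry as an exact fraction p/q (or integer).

x̄ = F·x = [-8, 7]
P̄ = F·P·Fᵀ + Q = [25 -18; -18 17]
S = H·P̄·Hᵀ + R = [9]
K = P̄·Hᵀ·S⁻¹ = [7/9; -1/9]
x' − x̄ = [7/3, -1/3] = K·y
y = (KᵀK)⁻¹·Kᵀ·(x' − x̄) = [3]
z = y + H·x̄ = [3] + [-1] = [2]

z = [2]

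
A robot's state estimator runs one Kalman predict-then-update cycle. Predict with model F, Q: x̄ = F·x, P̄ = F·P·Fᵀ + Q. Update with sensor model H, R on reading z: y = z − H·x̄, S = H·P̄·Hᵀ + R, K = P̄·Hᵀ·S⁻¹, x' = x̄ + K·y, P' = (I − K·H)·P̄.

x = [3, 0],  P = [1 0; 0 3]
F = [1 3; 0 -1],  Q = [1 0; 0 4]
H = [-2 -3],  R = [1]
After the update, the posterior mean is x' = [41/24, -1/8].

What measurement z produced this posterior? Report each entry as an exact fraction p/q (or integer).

z = [-3]

x̄ = F·x = [3, 0]
P̄ = F·P·Fᵀ + Q = [29 -9; -9 7]
S = H·P̄·Hᵀ + R = [72]
K = P̄·Hᵀ·S⁻¹ = [-31/72; -1/24]
x' − x̄ = [-31/24, -1/8] = K·y
y = (KᵀK)⁻¹·Kᵀ·(x' − x̄) = [3]
z = y + H·x̄ = [3] + [-6] = [-3]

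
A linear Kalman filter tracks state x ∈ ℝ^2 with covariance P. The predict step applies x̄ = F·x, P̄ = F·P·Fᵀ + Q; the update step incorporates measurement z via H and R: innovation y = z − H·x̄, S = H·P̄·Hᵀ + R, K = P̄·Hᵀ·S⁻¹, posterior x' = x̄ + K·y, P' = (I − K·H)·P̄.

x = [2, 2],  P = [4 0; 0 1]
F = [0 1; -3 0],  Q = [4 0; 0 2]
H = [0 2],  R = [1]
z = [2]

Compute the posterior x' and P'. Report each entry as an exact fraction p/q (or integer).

x̄ = F·x = [2, -6]
P̄ = F·P·Fᵀ + Q = [5 0; 0 38]
y = z − H·x̄ = [14]
S = H·P̄·Hᵀ + R = [153]
K = P̄·Hᵀ·S⁻¹ = [0; 76/153]
x' = x̄ + K·y = [2, 146/153]
P' = (I − K·H)·P̄ = [5 0; 0 38/153]

x' = [2, 146/153]
P' = [5 0; 0 38/153]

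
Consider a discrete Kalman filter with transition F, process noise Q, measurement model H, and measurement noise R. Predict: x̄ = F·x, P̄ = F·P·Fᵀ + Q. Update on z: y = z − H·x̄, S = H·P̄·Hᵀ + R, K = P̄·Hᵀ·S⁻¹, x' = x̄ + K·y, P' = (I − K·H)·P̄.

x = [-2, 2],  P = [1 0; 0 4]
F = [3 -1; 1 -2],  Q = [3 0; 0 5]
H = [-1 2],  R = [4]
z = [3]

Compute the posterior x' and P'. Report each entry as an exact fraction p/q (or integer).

x̄ = F·x = [-8, -6]
P̄ = F·P·Fᵀ + Q = [16 11; 11 22]
y = z − H·x̄ = [7]
S = H·P̄·Hᵀ + R = [64]
K = P̄·Hᵀ·S⁻¹ = [3/32; 33/64]
x' = x̄ + K·y = [-235/32, -153/64]
P' = (I − K·H)·P̄ = [247/16 253/32; 253/32 319/64]

x' = [-235/32, -153/64]
P' = [247/16 253/32; 253/32 319/64]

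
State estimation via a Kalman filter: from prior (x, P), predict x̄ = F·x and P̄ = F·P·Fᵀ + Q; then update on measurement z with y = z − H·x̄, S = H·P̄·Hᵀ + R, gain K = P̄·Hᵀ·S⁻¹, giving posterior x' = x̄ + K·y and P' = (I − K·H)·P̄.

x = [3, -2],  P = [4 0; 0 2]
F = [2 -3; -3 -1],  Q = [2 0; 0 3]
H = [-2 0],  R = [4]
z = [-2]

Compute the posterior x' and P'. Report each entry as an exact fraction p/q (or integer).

x̄ = F·x = [12, -7]
P̄ = F·P·Fᵀ + Q = [36 -18; -18 41]
y = z − H·x̄ = [22]
S = H·P̄·Hᵀ + R = [148]
K = P̄·Hᵀ·S⁻¹ = [-18/37; 9/37]
x' = x̄ + K·y = [48/37, -61/37]
P' = (I − K·H)·P̄ = [36/37 -18/37; -18/37 1193/37]

x' = [48/37, -61/37]
P' = [36/37 -18/37; -18/37 1193/37]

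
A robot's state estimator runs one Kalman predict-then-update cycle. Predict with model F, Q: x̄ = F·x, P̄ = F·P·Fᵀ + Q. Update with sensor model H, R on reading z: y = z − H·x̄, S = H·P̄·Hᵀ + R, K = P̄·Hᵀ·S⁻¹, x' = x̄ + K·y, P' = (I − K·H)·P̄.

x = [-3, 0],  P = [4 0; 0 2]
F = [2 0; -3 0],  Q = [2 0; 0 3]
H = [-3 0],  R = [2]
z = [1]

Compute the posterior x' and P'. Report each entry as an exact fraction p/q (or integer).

x' = [-33/82, 63/41]
P' = [9/41 -12/41; -12/41 303/41]

x̄ = F·x = [-6, 9]
P̄ = F·P·Fᵀ + Q = [18 -24; -24 39]
y = z − H·x̄ = [-17]
S = H·P̄·Hᵀ + R = [164]
K = P̄·Hᵀ·S⁻¹ = [-27/82; 18/41]
x' = x̄ + K·y = [-33/82, 63/41]
P' = (I − K·H)·P̄ = [9/41 -12/41; -12/41 303/41]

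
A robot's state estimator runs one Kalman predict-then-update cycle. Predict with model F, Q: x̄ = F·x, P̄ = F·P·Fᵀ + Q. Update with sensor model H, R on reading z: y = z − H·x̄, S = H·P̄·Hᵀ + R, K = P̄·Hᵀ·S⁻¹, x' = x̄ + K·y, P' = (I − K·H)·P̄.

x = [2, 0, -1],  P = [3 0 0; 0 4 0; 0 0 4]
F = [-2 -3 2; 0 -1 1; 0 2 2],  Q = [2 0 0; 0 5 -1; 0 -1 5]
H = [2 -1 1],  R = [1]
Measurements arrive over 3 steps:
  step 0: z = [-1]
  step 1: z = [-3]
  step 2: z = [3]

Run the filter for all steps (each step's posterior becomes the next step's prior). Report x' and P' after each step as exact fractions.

step 0: x̄ = F·x = [-6, -1, -2]
step 0: P̄ = F·P·Fᵀ + Q = [66 20 -8; 20 13 -1; -8 -1 37]
step 0: y = z − H·x̄ = [12]
step 0: S = H·P̄·Hᵀ + R = [205]
step 0: K = P̄·Hᵀ·S⁻¹ = [104/205; 26/205; 22/205]
step 0: x' = x̄ + K·y = [18/205, 107/205, -146/205]
step 0: P' = (I − K·H)·P̄ = [2714/205 1396/205 -3928/205; 1396/205 1989/205 -777/205; -3928/205 -777/205 7101/205]
step 1: x̄ = F·x = [-649/205, -253/205, -78/205]
step 1: P̄ = F·P·Fᵀ + Q = [115071/205 34702/205 28152/205; 34702/205 11669/205 10019/205; 28152/205 10019/205 31169/205]
step 1: y = z − H·x̄ = [508/205]
step 1: S = H·P̄·Hᵀ + R = [457089/205]
step 1: K = P̄·Hᵀ·S⁻¹ = [223592/457089; 67754/457089; 25818/152363]
step 1: x' = x̄ + K·y = [-893005/457089, -396217/457089, 6006/152363]
step 1: P' = (I − K·H)·P̄ = [12703931/457089 3476342/457089 -7235976/152363; 3476342/457089 3625205/457089 -1086575/152363; -7235976/152363 -1086575/152363 13411195/152363]
step 2: x̄ = F·x = [3010697/457089, 414235/457089, -756398/457089]
step 2: P̄ = F·P·Fᵀ + Q = [499787315/457089 158009950/457089 218628904/457089; 158009950/457089 52663685/457089 72759671/457089; 218628904/457089 72759671/457089 151642805/457089]
step 2: y = z − H·x̄ = [-3479494/457089]
step 2: S = H·P̄·Hᵀ + R = [2300869313/457089]
step 2: K = P̄·Hᵀ·S⁻¹ = [1060193584/2300869313; 336115886/2300869313; 516140942/2300869313]
step 2: x' = x̄ + K·y = [7084578985/2300869313, -473458361/2300869313, -7736528898/2300869313]
step 2: P' = (I − K·H)·P̄ = [56739192051/2300869313 15778851134/2300869313 -96639339384/2300869313; 15778851134/2300869313 17936042881/2300869313 -13285543501/2300869313; -96639339384/2300869313 -13285543501/2300869313 180509276209/2300869313]

step 0: x' = [18/205, 107/205, -146/205], P' = [2714/205 1396/205 -3928/205; 1396/205 1989/205 -777/205; -3928/205 -777/205 7101/205]
step 1: x' = [-893005/457089, -396217/457089, 6006/152363], P' = [12703931/457089 3476342/457089 -7235976/152363; 3476342/457089 3625205/457089 -1086575/152363; -7235976/152363 -1086575/152363 13411195/152363]
step 2: x' = [7084578985/2300869313, -473458361/2300869313, -7736528898/2300869313], P' = [56739192051/2300869313 15778851134/2300869313 -96639339384/2300869313; 15778851134/2300869313 17936042881/2300869313 -13285543501/2300869313; -96639339384/2300869313 -13285543501/2300869313 180509276209/2300869313]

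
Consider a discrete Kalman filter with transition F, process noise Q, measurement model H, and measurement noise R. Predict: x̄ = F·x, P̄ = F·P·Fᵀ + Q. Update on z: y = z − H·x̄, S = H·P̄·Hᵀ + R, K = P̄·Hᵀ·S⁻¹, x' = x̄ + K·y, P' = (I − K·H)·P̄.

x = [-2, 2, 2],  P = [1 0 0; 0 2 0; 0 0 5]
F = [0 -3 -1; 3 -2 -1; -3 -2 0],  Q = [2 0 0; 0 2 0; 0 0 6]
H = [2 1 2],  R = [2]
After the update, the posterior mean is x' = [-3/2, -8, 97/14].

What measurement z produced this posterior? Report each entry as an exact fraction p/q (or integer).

z = [3]

x̄ = F·x = [-8, -12, 2]
P̄ = F·P·Fᵀ + Q = [25 17 12; 17 24 -1; 12 -1 23]
S = H·P̄·Hᵀ + R = [378]
K = P̄·Hᵀ·S⁻¹ = [13/54; 4/27; 23/126]
x' − x̄ = [13/2, 4, 69/14] = K·y
y = (KᵀK)⁻¹·Kᵀ·(x' − x̄) = [27]
z = y + H·x̄ = [27] + [-24] = [3]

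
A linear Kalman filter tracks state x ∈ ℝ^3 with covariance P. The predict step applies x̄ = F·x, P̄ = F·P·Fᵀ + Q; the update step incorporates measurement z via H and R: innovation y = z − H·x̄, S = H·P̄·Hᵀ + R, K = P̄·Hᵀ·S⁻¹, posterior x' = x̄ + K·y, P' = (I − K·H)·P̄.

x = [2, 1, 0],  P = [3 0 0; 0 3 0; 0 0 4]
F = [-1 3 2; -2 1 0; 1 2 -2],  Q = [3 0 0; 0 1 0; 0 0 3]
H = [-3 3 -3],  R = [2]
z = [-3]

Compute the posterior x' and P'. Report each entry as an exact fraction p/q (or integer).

x' = [-134/55, -1752/605, 31/55]
P' = [164/5 852/55 -86/5; 852/55 9671/605 27/55; -86/5 27/55 89/5]

x̄ = F·x = [1, -3, 4]
P̄ = F·P·Fᵀ + Q = [49 15 -1; 15 16 0; -1 0 34]
y = z − H·x̄ = [21]
S = H·P̄·Hᵀ + R = [605]
K = P̄·Hᵀ·S⁻¹ = [-9/55; 3/605; -9/55]
x' = x̄ + K·y = [-134/55, -1752/605, 31/55]
P' = (I − K·H)·P̄ = [164/5 852/55 -86/5; 852/55 9671/605 27/55; -86/5 27/55 89/5]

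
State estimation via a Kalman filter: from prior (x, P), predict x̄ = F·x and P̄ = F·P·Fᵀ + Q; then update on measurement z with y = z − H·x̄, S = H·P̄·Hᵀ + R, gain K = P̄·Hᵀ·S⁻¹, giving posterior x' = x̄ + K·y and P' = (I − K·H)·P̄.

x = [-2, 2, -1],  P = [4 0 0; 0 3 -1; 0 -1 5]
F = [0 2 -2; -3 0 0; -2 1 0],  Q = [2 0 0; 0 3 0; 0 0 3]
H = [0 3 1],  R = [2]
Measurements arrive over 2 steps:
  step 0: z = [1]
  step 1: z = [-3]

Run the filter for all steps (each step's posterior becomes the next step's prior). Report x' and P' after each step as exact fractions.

step 0: x' = [2930/519, -43/173, 952/519], P' = [21734/519 -376/173 3400/519; -376/173 120/173 -266/173; 3400/519 -266/173 2582/519]
step 1: x' = [-2539774/1335799, -1101507/1335799, -733678/1335799], P' = [39381342/1335799 -1297650/1335799 3994882/1335799; -1297650/1335799 1374855/2671598 -2674011/2671598; 3994882/1335799 -2674011/2671598 9011491/2671598]

step 0: x̄ = F·x = [6, 6, 6]
step 0: P̄ = F·P·Fᵀ + Q = [42 0 8; 0 39 24; 8 24 22]
step 0: y = z − H·x̄ = [-23]
step 0: S = H·P̄·Hᵀ + R = [519]
step 0: K = P̄·Hᵀ·S⁻¹ = [8/519; 47/173; 94/519]
step 0: x' = x̄ + K·y = [2930/519, -43/173, 952/519]
step 0: P' = (I − K·H)·P̄ = [21734/519 -376/173 3400/519; -376/173 120/173 -266/173; 3400/519 -266/173 2582/519]
step 1: x̄ = F·x = [-2162/519, -2930/173, -5989/519]
step 1: P̄ = F·P·Fᵀ + Q = [19190/519 9056/173 20428/519; 9056/173 65721/173 44596/173; 20428/519 44596/173 93365/519]
step 1: y = z − H·x̄ = [30802/519]
step 1: S = H·P̄·Hᵀ + R = [2671598/519]
step 1: K = P̄·Hᵀ·S⁻¹ = [50966/1335799; 725277/2671598; 494729/2671598]
step 1: x' = x̄ + K·y = [-2539774/1335799, -1101507/1335799, -733678/1335799]
step 1: P' = (I − K·H)·P̄ = [39381342/1335799 -1297650/1335799 3994882/1335799; -1297650/1335799 1374855/2671598 -2674011/2671598; 3994882/1335799 -2674011/2671598 9011491/2671598]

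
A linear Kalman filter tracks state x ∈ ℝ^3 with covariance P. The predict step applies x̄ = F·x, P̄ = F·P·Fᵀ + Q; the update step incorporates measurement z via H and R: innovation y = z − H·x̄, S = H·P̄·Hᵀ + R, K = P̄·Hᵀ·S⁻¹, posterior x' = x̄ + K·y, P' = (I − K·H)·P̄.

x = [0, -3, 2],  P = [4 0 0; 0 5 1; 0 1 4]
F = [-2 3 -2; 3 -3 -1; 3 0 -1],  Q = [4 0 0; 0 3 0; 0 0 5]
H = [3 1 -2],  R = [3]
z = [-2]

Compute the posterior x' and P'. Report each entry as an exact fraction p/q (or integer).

x' = [-1508/303, -37/303, -1958/303]
P' = [6845/606 -2053/303 3967/303; -2053/303 14704/303 4397/303; 3967/303 4397/303 8227/303]

x̄ = F·x = [-13, 7, -2]
P̄ = F·P·Fᵀ + Q = [69 -58 -19; -58 94 43; -19 43 45]
y = z − H·x̄ = [26]
S = H·P̄·Hᵀ + R = [606]
K = P̄·Hᵀ·S⁻¹ = [187/606; -83/303; -52/303]
x' = x̄ + K·y = [-1508/303, -37/303, -1958/303]
P' = (I − K·H)·P̄ = [6845/606 -2053/303 3967/303; -2053/303 14704/303 4397/303; 3967/303 4397/303 8227/303]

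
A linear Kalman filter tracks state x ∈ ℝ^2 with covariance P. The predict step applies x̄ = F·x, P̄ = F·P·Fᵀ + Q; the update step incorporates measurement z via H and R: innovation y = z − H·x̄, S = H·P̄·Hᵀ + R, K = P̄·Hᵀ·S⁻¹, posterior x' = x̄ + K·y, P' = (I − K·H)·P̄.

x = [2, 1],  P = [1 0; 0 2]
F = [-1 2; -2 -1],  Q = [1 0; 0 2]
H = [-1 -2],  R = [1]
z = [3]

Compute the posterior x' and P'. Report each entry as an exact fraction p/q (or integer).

x̄ = F·x = [0, -5]
P̄ = F·P·Fᵀ + Q = [10 -2; -2 8]
y = z − H·x̄ = [-7]
S = H·P̄·Hᵀ + R = [35]
K = P̄·Hᵀ·S⁻¹ = [-6/35; -2/5]
x' = x̄ + K·y = [6/5, -11/5]
P' = (I − K·H)·P̄ = [314/35 -22/5; -22/5 12/5]

x' = [6/5, -11/5]
P' = [314/35 -22/5; -22/5 12/5]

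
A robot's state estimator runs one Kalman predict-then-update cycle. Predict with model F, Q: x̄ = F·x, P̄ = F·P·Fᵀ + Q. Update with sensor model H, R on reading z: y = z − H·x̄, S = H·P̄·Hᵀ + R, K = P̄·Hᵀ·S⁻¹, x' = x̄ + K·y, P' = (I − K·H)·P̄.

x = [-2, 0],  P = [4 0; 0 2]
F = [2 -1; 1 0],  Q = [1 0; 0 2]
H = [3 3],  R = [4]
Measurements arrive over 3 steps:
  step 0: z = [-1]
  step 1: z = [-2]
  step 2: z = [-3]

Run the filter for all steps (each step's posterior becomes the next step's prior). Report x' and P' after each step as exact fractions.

step 0: x̄ = F·x = [-4, -2]
step 0: P̄ = F·P·Fᵀ + Q = [19 8; 8 6]
step 0: y = z − H·x̄ = [17]
step 0: S = H·P̄·Hᵀ + R = [373]
step 0: K = P̄·Hᵀ·S⁻¹ = [81/373; 42/373]
step 0: x' = x̄ + K·y = [-115/373, -32/373]
step 0: P' = (I − K·H)·P̄ = [526/373 -418/373; -418/373 474/373]
step 1: x̄ = F·x = [-198/373, -115/373]
step 1: P̄ = F·P·Fᵀ + Q = [4623/373 1470/373; 1470/373 1272/373]
step 1: y = z − H·x̄ = [193/373]
step 1: S = H·P̄·Hᵀ + R = [81007/373]
step 1: K = P̄·Hᵀ·S⁻¹ = [18279/81007; 8226/81007]
step 1: x' = x̄ + K·y = [-33543/81007, -20719/81007]
step 1: P' = (I − K·H)·P̄ = [108240/81007 -83868/81007; -83868/81007 94836/81007]
step 2: x̄ = F·x = [-46367/81007, -33543/81007]
step 2: P̄ = F·P·Fᵀ + Q = [944275/81007 300348/81007; 300348/81007 270254/81007]
step 2: y = z − H·x̄ = [-3291/81007]
step 2: S = H·P̄·Hᵀ + R = [16661053/81007]
step 2: K = P̄·Hᵀ·S⁻¹ = [3733869/16661053; 1711806/16661053]
step 2: x' = x̄ + K·y = [-9688190/16661053, -6968475/16661053]
step 2: P' = (I − K·H)·P̄ = [22107202/16661053 -17128710/16661053; -17128710/16661053 19411118/16661053]

step 0: x' = [-115/373, -32/373], P' = [526/373 -418/373; -418/373 474/373]
step 1: x' = [-33543/81007, -20719/81007], P' = [108240/81007 -83868/81007; -83868/81007 94836/81007]
step 2: x' = [-9688190/16661053, -6968475/16661053], P' = [22107202/16661053 -17128710/16661053; -17128710/16661053 19411118/16661053]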